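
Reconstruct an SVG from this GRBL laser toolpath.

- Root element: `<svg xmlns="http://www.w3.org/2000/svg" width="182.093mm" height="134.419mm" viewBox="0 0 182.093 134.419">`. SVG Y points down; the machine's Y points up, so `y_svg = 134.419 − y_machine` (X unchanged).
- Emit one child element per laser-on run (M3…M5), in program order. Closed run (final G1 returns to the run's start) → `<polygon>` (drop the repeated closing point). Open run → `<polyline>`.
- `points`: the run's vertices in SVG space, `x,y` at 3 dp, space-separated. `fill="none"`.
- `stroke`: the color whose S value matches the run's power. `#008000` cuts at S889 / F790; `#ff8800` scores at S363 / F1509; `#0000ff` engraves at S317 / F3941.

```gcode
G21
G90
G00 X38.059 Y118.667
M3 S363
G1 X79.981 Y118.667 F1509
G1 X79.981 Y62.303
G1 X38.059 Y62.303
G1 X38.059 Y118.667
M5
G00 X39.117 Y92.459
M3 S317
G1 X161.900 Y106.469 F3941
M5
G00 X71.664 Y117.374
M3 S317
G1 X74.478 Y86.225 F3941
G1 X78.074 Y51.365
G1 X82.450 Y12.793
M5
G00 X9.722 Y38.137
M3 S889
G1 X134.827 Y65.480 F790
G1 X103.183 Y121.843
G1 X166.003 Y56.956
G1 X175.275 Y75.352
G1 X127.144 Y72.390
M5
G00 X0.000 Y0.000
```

<svg xmlns="http://www.w3.org/2000/svg" width="182.093mm" height="134.419mm" viewBox="0 0 182.093 134.419">
  <polygon points="38.059,15.752 79.981,15.752 79.981,72.116 38.059,72.116" fill="none" stroke="#ff8800"/>
  <polyline points="39.117,41.960 161.900,27.950" fill="none" stroke="#0000ff"/>
  <polyline points="71.664,17.045 74.478,48.194 78.074,83.054 82.450,121.626" fill="none" stroke="#0000ff"/>
  <polyline points="9.722,96.282 134.827,68.939 103.183,12.576 166.003,77.463 175.275,59.067 127.144,62.029" fill="none" stroke="#008000"/>
</svg>

Each laser-on run becomes one SVG element. Flip Y back into SVG space with y_svg = 134.419 − y_machine.

Run 1: the run's S363 means `#ff8800` (score). The run returns to its start, so emit a `<polygon>` with points (Y-flipped): 38.059,15.752 79.981,15.752 79.981,72.116 38.059,72.116.

Run 2: the run's S317 means `#0000ff` (engrave). The run is open, so emit a `<polyline>` with points (Y-flipped): 39.117,41.960 161.900,27.950.

Run 3: S317 ⇒ engrave layer `#0000ff`. The run is open, so emit a `<polyline>` with points (Y-flipped): 71.664,17.045 74.478,48.194 78.074,83.054 82.450,121.626.

Run 4: power S889 maps to stroke `#008000` (cut). The run is open, so emit a `<polyline>` with points (Y-flipped): 9.722,96.282 134.827,68.939 103.183,12.576 166.003,77.463 175.275,59.067 127.144,62.029.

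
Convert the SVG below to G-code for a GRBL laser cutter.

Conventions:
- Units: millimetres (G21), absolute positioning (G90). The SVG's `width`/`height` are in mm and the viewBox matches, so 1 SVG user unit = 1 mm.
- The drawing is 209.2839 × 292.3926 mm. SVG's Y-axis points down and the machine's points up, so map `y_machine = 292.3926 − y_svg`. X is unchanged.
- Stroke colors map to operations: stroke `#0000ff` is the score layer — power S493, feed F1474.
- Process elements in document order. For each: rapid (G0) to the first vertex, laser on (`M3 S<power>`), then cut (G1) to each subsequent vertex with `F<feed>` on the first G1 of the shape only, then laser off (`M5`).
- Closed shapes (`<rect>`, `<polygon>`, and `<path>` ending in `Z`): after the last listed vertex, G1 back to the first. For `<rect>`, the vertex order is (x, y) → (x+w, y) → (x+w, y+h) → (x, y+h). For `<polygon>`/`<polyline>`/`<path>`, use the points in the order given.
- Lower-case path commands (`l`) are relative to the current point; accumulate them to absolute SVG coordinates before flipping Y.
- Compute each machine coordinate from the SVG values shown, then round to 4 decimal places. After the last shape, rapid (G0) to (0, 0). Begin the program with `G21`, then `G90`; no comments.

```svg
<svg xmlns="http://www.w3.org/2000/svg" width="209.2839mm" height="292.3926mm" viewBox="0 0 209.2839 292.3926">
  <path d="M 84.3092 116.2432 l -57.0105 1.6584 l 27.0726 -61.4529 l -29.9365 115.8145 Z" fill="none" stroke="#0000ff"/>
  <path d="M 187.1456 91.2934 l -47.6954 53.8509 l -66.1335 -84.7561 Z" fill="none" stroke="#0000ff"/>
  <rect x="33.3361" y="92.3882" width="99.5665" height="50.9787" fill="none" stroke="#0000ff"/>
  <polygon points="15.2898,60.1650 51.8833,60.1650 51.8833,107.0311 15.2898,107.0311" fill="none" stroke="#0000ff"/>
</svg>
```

G21
G90
G0 X84.3092 Y176.1494
M3 S493
G1 X27.2987 Y174.4910 F1474
G1 X54.3713 Y235.9439
G1 X24.4348 Y120.1294
G1 X84.3092 Y176.1494
M5
G0 X187.1456 Y201.0992
M3 S493
G1 X139.4502 Y147.2483 F1474
G1 X73.3167 Y232.0044
G1 X187.1456 Y201.0992
M5
G0 X33.3361 Y200.0044
M3 S493
G1 X132.9026 Y200.0044 F1474
G1 X132.9026 Y149.0257
G1 X33.3361 Y149.0257
G1 X33.3361 Y200.0044
M5
G0 X15.2898 Y232.2276
M3 S493
G1 X51.8833 Y232.2276 F1474
G1 X51.8833 Y185.3615
G1 X15.2898 Y185.3615
G1 X15.2898 Y232.2276
M5
G0 X0.0000 Y0.0000

Since the viewBox matches the mm dimensions, user units are millimetres directly. The only transform is the Y-flip y_m = 292.3926 − y_svg.

Shape 1 is a closed polygon drawn with `<path>`. Its stroke #0000ff means score at S493, F1474. After flipping Y the toolpath is (84.3092,176.1494) → (27.2987,174.4910) → (54.3713,235.9439) → (24.4348,120.1294) → (84.3092,176.1494), returning to the start.

Shape 2 is a closed polygon drawn with `<path>`. Its stroke #0000ff means score at S493, F1474. After flipping Y the toolpath is (187.1456,201.0992) → (139.4502,147.2483) → (73.3167,232.0044) → (187.1456,201.0992), returning to the start.

Shape 3 is a rectangle drawn with `<rect>`. Its stroke #0000ff means score at S493, F1474. After flipping Y the toolpath is (33.3361,200.0044) → (132.9026,200.0044) → (132.9026,149.0257) → (33.3361,149.0257) → (33.3361,200.0044), returning to the start.

Shape 4 is a rectangle drawn with `<polygon>`. Its stroke #0000ff means score at S493, F1474. After flipping Y the toolpath is (15.2898,232.2276) → (51.8833,232.2276) → (51.8833,185.3615) → (15.2898,185.3615) → (15.2898,232.2276), returning to the start.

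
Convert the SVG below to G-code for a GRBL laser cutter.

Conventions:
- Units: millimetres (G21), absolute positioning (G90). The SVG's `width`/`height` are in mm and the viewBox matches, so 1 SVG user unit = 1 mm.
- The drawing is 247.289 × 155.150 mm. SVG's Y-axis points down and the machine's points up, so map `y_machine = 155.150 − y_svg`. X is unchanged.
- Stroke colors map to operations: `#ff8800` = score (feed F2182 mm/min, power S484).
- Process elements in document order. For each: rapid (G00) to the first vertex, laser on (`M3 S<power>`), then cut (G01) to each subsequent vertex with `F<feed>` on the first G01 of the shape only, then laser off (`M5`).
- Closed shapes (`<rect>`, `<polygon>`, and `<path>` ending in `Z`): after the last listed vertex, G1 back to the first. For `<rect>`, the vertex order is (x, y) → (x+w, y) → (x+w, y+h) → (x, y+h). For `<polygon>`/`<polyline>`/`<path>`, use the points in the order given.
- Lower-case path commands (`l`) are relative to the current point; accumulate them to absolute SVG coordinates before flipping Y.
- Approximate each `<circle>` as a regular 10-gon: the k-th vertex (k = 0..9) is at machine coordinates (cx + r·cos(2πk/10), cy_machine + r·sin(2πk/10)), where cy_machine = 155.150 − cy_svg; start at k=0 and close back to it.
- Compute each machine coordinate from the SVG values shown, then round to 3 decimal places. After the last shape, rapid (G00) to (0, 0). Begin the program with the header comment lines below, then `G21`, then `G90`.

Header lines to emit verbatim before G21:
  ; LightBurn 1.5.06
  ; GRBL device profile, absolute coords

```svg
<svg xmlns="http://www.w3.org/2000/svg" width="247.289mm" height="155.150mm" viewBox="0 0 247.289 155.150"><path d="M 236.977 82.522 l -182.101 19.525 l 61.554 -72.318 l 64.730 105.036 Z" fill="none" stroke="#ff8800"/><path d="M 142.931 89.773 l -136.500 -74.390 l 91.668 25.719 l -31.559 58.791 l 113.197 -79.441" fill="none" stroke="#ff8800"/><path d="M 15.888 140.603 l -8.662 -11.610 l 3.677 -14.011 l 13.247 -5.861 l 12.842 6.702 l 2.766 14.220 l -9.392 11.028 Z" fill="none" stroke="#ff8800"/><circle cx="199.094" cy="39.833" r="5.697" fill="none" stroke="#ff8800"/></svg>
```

1 u = 1 mm; y_m = 155.150 − y.

[1] `<path>` closed polygon, #ff8800→score S484 F2182: (236.977,72.628) → (54.876,53.103) → (116.430,125.421) → (181.160,20.385) → (236.977,72.628) (closed)

[2] `<path>` open polyline, #ff8800→score S484 F2182: (142.931,65.377) → (6.431,139.767) → (98.099,114.048) → (66.540,55.257) → (179.737,134.698)

[3] `<path>` regular polygon, #ff8800→score S484 F2182: (15.888,14.547) → (7.226,26.157) → (10.903,40.168) → (24.150,46.029) → (36.992,39.327) → (39.758,25.107) → (30.366,14.079) → (15.888,14.547) (closed)

[4] `<circle>` circle, #ff8800→score S484 F2182: (204.791,115.317) → (203.703,118.666) → (200.854,120.735) → (197.334,120.735) → (194.485,118.666) → (193.397,115.317) → (194.485,111.968) → (197.334,109.899) → (200.854,109.899) → (203.703,111.968) → (204.791,115.317) (closed)

; LightBurn 1.5.06
; GRBL device profile, absolute coords
G21
G90
G00 X236.977 Y72.628
M3 S484
G01 X54.876 Y53.103 F2182
G01 X116.430 Y125.421
G01 X181.160 Y20.385
G01 X236.977 Y72.628
M5
G00 X142.931 Y65.377
M3 S484
G01 X6.431 Y139.767 F2182
G01 X98.099 Y114.048
G01 X66.540 Y55.257
G01 X179.737 Y134.698
M5
G00 X15.888 Y14.547
M3 S484
G01 X7.226 Y26.157 F2182
G01 X10.903 Y40.168
G01 X24.150 Y46.029
G01 X36.992 Y39.327
G01 X39.758 Y25.107
G01 X30.366 Y14.079
G01 X15.888 Y14.547
M5
G00 X204.791 Y115.317
M3 S484
G01 X203.703 Y118.666 F2182
G01 X200.854 Y120.735
G01 X197.334 Y120.735
G01 X194.485 Y118.666
G01 X193.397 Y115.317
G01 X194.485 Y111.968
G01 X197.334 Y109.899
G01 X200.854 Y109.899
G01 X203.703 Y111.968
G01 X204.791 Y115.317
M5
G00 X0.000 Y0.000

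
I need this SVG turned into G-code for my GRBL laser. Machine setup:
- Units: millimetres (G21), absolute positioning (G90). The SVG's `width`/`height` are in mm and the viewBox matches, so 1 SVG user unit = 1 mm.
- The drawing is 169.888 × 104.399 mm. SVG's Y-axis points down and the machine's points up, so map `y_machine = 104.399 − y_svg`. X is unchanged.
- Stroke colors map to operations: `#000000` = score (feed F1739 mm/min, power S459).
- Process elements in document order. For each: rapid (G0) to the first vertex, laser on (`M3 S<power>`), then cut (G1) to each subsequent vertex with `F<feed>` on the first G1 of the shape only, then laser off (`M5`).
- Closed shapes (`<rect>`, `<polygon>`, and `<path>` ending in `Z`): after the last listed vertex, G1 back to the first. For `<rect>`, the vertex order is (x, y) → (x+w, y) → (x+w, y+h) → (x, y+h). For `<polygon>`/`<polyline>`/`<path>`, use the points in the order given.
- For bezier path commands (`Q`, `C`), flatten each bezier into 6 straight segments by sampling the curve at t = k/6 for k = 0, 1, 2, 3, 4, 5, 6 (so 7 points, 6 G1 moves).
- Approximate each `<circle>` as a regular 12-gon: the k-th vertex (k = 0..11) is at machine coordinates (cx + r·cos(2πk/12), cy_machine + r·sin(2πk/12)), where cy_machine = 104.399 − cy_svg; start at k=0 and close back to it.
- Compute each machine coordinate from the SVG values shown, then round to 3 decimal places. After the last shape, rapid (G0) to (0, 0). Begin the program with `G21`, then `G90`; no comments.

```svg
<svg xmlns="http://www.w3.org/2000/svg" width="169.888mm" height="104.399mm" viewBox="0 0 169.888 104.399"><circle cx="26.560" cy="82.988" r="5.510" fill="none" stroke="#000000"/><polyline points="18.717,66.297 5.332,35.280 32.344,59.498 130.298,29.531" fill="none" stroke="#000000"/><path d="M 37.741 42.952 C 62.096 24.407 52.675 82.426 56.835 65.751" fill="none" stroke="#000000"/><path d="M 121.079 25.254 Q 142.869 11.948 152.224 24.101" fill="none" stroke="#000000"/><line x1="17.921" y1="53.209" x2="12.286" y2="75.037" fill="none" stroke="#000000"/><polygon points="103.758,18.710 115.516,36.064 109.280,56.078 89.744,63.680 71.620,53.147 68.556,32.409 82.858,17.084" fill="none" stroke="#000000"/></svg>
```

1 u = 1 mm; y_m = 104.399 − y.

[1] `<circle>` circle, #000000→score S459 F1739: (32.070,21.411) → (31.332,24.166) → (29.315,26.183) → (26.560,26.921) → (23.805,26.183) → (21.788,24.166) → (21.050,21.411) → (21.788,18.656) → (23.805,16.639) → (26.560,15.901) → (29.315,16.639) → (31.332,18.656) → (32.070,21.411) (closed)

[2] `<polyline>` open polyline, #000000→score S459 F1739: (18.717,38.102) → (5.332,69.119) → (32.344,44.901) → (130.298,74.868)

[3] `<path>` cubic bezier, #000000→score S459 F1739: (37.741,61.447) → (47.323,65.039) → (52.591,60.073) → (54.861,50.749) → (55.448,41.269) → (55.668,35.835) → (56.835,38.648)

[4] `<path>` quadratic bezier, #000000→score S459 F1739: (121.079,79.145) → (127.997,82.873) → (134.224,85.187) → (139.760,86.086) → (144.606,85.571) → (148.760,83.642) → (152.224,80.298)

[5] `<line>` line segment, #000000→score S459 F1739: (17.921,51.190) → (12.286,29.362)

[6] `<polygon>` regular polygon, #000000→score S459 F1739: (103.758,85.689) → (115.516,68.335) → (109.280,48.321) → (89.744,40.719) → (71.620,51.252) → (68.556,71.990) → (82.858,87.315) → (103.758,85.689) (closed)

G21
G90
G0 X32.070 Y21.411
M3 S459
G1 X31.332 Y24.166 F1739
G1 X29.315 Y26.183
G1 X26.560 Y26.921
G1 X23.805 Y26.183
G1 X21.788 Y24.166
G1 X21.050 Y21.411
G1 X21.788 Y18.656
G1 X23.805 Y16.639
G1 X26.560 Y15.901
G1 X29.315 Y16.639
G1 X31.332 Y18.656
G1 X32.070 Y21.411
M5
G0 X18.717 Y38.102
M3 S459
G1 X5.332 Y69.119 F1739
G1 X32.344 Y44.901
G1 X130.298 Y74.868
M5
G0 X37.741 Y61.447
M3 S459
G1 X47.323 Y65.039 F1739
G1 X52.591 Y60.073
G1 X54.861 Y50.749
G1 X55.448 Y41.269
G1 X55.668 Y35.835
G1 X56.835 Y38.648
M5
G0 X121.079 Y79.145
M3 S459
G1 X127.997 Y82.873 F1739
G1 X134.224 Y85.187
G1 X139.760 Y86.086
G1 X144.606 Y85.571
G1 X148.760 Y83.642
G1 X152.224 Y80.298
M5
G0 X17.921 Y51.190
M3 S459
G1 X12.286 Y29.362 F1739
M5
G0 X103.758 Y85.689
M3 S459
G1 X115.516 Y68.335 F1739
G1 X109.280 Y48.321
G1 X89.744 Y40.719
G1 X71.620 Y51.252
G1 X68.556 Y71.990
G1 X82.858 Y87.315
G1 X103.758 Y85.689
M5
G0 X0.000 Y0.000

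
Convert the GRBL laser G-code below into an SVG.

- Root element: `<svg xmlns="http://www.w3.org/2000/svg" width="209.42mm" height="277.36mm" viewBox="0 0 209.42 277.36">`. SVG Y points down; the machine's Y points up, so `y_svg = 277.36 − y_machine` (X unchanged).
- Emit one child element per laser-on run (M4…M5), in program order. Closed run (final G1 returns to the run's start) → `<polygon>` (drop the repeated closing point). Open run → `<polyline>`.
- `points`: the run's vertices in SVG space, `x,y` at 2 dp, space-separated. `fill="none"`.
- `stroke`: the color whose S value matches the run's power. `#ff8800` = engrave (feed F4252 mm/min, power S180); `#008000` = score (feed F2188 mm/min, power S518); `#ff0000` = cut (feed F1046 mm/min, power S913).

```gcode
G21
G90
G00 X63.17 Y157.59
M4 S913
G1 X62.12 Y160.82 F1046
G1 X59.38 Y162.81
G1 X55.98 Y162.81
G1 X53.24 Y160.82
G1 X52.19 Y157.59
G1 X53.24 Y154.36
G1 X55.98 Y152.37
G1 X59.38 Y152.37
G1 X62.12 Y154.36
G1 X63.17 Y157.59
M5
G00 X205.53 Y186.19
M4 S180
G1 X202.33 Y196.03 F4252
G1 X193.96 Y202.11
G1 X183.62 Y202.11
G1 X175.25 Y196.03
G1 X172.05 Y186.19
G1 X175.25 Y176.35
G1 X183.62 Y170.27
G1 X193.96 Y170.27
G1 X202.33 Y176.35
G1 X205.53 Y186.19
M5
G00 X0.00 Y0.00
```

<svg xmlns="http://www.w3.org/2000/svg" width="209.42mm" height="277.36mm" viewBox="0 0 209.42 277.36">
  <polygon points="63.17,119.77 62.12,116.54 59.38,114.55 55.98,114.55 53.24,116.54 52.19,119.77 53.24,123.00 55.98,124.99 59.38,124.99 62.12,123.00" fill="none" stroke="#ff0000"/>
  <polygon points="205.53,91.17 202.33,81.33 193.96,75.25 183.62,75.25 175.25,81.33 172.05,91.17 175.25,101.01 183.62,107.09 193.96,107.09 202.33,101.01" fill="none" stroke="#ff8800"/>
</svg>

Machine Y-up, SVG Y-down with viewBox height 277.36, so y_svg = 277.36 − y_machine; X carries over.

Run 1: S913 ⇒ cut layer `#ff0000`. The run returns to its start, so emit a `<polygon>` with points (Y-flipped): 63.17,119.77 62.12,116.54 59.38,114.55 55.98,114.55 53.24,116.54 52.19,119.77 53.24,123.00 55.98,124.99 59.38,124.99 62.12,123.00.

Run 2: power S180 maps to stroke `#ff8800` (engrave). The run returns to its start, so emit a `<polygon>` with points (Y-flipped): 205.53,91.17 202.33,81.33 193.96,75.25 183.62,75.25 175.25,81.33 172.05,91.17 175.25,101.01 183.62,107.09 193.96,107.09 202.33,101.01.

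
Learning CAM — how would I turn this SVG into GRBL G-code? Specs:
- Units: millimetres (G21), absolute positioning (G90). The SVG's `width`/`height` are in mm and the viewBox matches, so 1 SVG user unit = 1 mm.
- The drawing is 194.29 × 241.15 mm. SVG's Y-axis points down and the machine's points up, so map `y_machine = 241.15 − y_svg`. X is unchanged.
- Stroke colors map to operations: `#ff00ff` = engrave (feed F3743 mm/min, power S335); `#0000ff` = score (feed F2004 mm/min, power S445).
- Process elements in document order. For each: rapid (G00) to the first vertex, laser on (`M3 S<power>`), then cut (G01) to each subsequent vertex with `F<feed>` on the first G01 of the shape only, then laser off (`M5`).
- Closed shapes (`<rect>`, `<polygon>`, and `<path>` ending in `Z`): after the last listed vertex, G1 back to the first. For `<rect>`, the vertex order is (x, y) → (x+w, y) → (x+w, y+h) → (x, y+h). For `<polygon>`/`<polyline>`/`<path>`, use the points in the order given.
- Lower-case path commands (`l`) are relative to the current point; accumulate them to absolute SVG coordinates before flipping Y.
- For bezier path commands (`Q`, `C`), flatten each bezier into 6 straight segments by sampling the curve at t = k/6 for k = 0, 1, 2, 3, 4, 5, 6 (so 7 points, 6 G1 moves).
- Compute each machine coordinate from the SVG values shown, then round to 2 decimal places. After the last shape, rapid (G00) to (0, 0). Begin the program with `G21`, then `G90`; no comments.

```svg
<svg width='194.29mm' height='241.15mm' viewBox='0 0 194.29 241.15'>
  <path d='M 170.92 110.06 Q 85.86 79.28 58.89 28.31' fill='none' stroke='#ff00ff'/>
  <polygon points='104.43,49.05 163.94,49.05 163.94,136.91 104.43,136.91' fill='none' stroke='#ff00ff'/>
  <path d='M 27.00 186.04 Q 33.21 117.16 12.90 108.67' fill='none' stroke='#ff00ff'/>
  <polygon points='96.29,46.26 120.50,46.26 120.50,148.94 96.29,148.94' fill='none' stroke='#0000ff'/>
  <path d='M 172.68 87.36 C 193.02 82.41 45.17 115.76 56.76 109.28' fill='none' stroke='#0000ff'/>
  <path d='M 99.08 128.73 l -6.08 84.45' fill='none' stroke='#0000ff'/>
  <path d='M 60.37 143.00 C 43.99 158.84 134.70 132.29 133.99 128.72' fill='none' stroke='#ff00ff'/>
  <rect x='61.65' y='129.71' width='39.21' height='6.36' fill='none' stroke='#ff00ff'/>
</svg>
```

G21
G90
G00 X170.92 Y131.09
M3 S335
G01 X144.18 Y141.91 F3743
G01 X120.67 Y153.85
G01 X100.38 Y166.92
G01 X83.32 Y181.10
G01 X69.49 Y196.41
G01 X58.89 Y212.84
M5
G00 X104.43 Y192.10
M3 S335
G01 X163.94 Y192.10 F3743
G01 X163.94 Y104.24
G01 X104.43 Y104.24
G01 X104.43 Y192.10
M5
G00 X27.00 Y55.11
M3 S335
G01 X28.33 Y76.39 F3743
G01 X28.19 Y94.32
G01 X26.58 Y108.89
G01 X23.49 Y120.11
G01 X18.93 Y127.97
G01 X12.90 Y132.48
M5
G00 X96.29 Y194.89
M3 S445
G01 X120.50 Y194.89 F2004
G01 X120.50 Y92.21
G01 X96.29 Y92.21
G01 X96.29 Y194.89
M5
G00 X172.68 Y153.79
M3 S445
G01 X170.35 Y153.44 F2004
G01 X149.09 Y148.87
G01 X118.00 Y142.26
G01 X86.18 Y135.77
G01 X62.73 Y131.59
G01 X56.76 Y131.87
M5
G00 X99.08 Y112.42
M3 S445
G01 X93.00 Y27.97 F2004
M5
G00 X60.37 Y98.15
M3 S335
G01 X60.19 Y93.46 F3743
G01 X72.33 Y94.02
G01 X91.30 Y98.01
G01 X111.58 Y103.62
G01 X127.65 Y109.03
G01 X133.99 Y112.43
M5
G00 X61.65 Y111.44
M3 S335
G01 X100.86 Y111.44 F3743
G01 X100.86 Y105.08
G01 X61.65 Y105.08
G01 X61.65 Y111.44
M5
G00 X0.00 Y0.00

viewBox `0 0 194.29 241.15` with mm width/height → 1 unit = 1 mm. Flip: y_m = 241.15 − y_svg.

**Shape 1** — `<path>` quadratic bezier, stroke `#ff00ff` → engrave (S335, F3743). Control points (SVG): P0=(170.92,110.06), P1=(85.86,79.28), P2=(58.89,28.31); sampled at t=k/6. Machine vertices: (170.92,131.09) → (144.18,141.91) → (120.67,153.85) → (100.38,166.92) → (83.32,181.10) → (69.49,196.41) → (58.89,212.84). Open path.

**Shape 2** — `<polygon>` rectangle, stroke `#ff00ff` → engrave (S335, F3743). Machine vertices: (104.43,192.10) → (163.94,192.10) → (163.94,104.24) → (104.43,104.24) → (104.43,192.10). Closed: final G1 returns to the first vertex.

**Shape 3** — `<path>` quadratic bezier, stroke `#ff00ff` → engrave (S335, F3743). Control points (SVG): P0=(27.00,186.04), P1=(33.21,117.16), P2=(12.90,108.67); sampled at t=k/6. Machine vertices: (27.00,55.11) → (28.33,76.39) → (28.19,94.32) → (26.58,108.89) → (23.49,120.11) → (18.93,127.97) → (12.90,132.48). Open path.

**Shape 4** — `<polygon>` rectangle, stroke `#0000ff` → score (S445, F2004). Machine vertices: (96.29,194.89) → (120.50,194.89) → (120.50,92.21) → (96.29,92.21) → (96.29,194.89). Closed: final G1 returns to the first vertex.

**Shape 5** — `<path>` cubic bezier, stroke `#0000ff` → score (S445, F2004). Control points (SVG): P0=(172.68,87.36), P1=(193.02,82.41), P2=(45.17,115.76), P3=(56.76,109.28); sampled at t=k/6. Machine vertices: (172.68,153.79) → (170.35,153.44) → (149.09,148.87) → (118.00,142.26) → (86.18,135.77) → (62.73,131.59) → (56.76,131.87). Open path.

**Shape 6** — `<path>` line segment, stroke `#0000ff` → score (S445, F2004). Machine vertices: (99.08,112.42) → (93.00,27.97). Open path.

**Shape 7** — `<path>` cubic bezier, stroke `#ff00ff` → engrave (S335, F3743). Control points (SVG): P0=(60.37,143.00), P1=(43.99,158.84), P2=(134.70,132.29), P3=(133.99,128.72); sampled at t=k/6. Machine vertices: (60.37,98.15) → (60.19,93.46) → (72.33,94.02) → (91.30,98.01) → (111.58,103.62) → (127.65,109.03) → (133.99,112.43). Open path.

**Shape 8** — `<rect>` rectangle, stroke `#ff00ff` → engrave (S335, F3743). Machine vertices: (61.65,111.44) → (100.86,111.44) → (100.86,105.08) → (61.65,105.08) → (61.65,111.44). Closed: final G1 returns to the first vertex.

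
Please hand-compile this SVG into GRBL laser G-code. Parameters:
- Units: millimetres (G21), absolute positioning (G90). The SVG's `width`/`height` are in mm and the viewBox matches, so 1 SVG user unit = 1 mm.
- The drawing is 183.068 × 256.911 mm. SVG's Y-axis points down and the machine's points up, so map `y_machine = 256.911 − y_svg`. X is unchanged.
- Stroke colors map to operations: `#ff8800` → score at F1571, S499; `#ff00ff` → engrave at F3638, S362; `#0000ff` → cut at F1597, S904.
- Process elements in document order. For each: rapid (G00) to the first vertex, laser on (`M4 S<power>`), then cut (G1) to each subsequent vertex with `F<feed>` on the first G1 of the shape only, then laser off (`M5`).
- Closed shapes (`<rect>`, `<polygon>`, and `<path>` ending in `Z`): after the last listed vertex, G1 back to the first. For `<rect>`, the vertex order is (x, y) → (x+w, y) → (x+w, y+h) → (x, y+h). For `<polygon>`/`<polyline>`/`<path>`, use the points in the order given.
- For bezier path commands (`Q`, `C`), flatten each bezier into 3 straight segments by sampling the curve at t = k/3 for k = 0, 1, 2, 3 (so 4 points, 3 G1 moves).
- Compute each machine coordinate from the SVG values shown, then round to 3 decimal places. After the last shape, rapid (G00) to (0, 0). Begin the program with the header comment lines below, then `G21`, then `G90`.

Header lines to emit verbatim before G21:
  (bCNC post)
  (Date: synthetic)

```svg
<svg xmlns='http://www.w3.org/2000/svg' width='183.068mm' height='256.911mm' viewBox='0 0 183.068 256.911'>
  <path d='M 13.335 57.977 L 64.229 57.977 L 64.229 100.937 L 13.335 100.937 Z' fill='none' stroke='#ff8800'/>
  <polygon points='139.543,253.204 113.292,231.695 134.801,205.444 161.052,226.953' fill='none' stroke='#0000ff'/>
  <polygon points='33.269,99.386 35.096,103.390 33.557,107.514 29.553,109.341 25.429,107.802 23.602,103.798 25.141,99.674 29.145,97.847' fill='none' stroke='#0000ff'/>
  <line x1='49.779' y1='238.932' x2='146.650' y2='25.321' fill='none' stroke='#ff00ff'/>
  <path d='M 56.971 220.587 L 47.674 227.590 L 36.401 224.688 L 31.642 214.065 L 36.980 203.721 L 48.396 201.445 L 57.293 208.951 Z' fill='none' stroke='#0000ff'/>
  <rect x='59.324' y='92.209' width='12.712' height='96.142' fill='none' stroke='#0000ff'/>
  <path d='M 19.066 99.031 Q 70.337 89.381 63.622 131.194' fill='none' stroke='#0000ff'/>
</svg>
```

1 u = 1 mm; y_m = 256.911 − y.

[1] `<path>` rectangle, #ff8800→score S499 F1571: (13.335,198.934) → (64.229,198.934) → (64.229,155.974) → (13.335,155.974) → (13.335,198.934) (closed)

[2] `<polygon>` regular polygon, #0000ff→cut S904 F1597: (139.543,3.707) → (113.292,25.216) → (134.801,51.467) → (161.052,29.958) → (139.543,3.707) (closed)

[3] `<polygon>` regular polygon, #0000ff→cut S904 F1597: (33.269,157.525) → (35.096,153.521) → (33.557,149.397) → (29.553,147.570) → (25.429,149.109) → (23.602,153.113) → (25.141,157.237) → (29.145,159.064) → (33.269,157.525) (closed)

[4] `<line>` line segment, #ff00ff→engrave S362 F3638: (49.779,17.979) → (146.650,231.590)

[5] `<path>` regular polygon, #0000ff→cut S904 F1597: (56.971,36.324) → (47.674,29.321) → (36.401,32.223) → (31.642,42.846) → (36.980,53.190) → (48.396,55.466) → (57.293,47.960) → (56.971,36.324) (closed)

[6] `<rect>` rectangle, #0000ff→cut S904 F1597: (59.324,164.702) → (72.036,164.702) → (72.036,68.560) → (59.324,68.560) → (59.324,164.702) (closed)

[7] `<path>` quadratic bezier, #0000ff→cut S904 F1597: (19.066,157.880) → (46.804,158.595) → (61.656,147.874) → (63.622,125.717)

(bCNC post)
(Date: synthetic)
G21
G90
G00 X13.335 Y198.934
M4 S499
G1 X64.229 Y198.934 F1571
G1 X64.229 Y155.974
G1 X13.335 Y155.974
G1 X13.335 Y198.934
M5
G00 X139.543 Y3.707
M4 S904
G1 X113.292 Y25.216 F1597
G1 X134.801 Y51.467
G1 X161.052 Y29.958
G1 X139.543 Y3.707
M5
G00 X33.269 Y157.525
M4 S904
G1 X35.096 Y153.521 F1597
G1 X33.557 Y149.397
G1 X29.553 Y147.570
G1 X25.429 Y149.109
G1 X23.602 Y153.113
G1 X25.141 Y157.237
G1 X29.145 Y159.064
G1 X33.269 Y157.525
M5
G00 X49.779 Y17.979
M4 S362
G1 X146.650 Y231.590 F3638
M5
G00 X56.971 Y36.324
M4 S904
G1 X47.674 Y29.321 F1597
G1 X36.401 Y32.223
G1 X31.642 Y42.846
G1 X36.980 Y53.190
G1 X48.396 Y55.466
G1 X57.293 Y47.960
G1 X56.971 Y36.324
M5
G00 X59.324 Y164.702
M4 S904
G1 X72.036 Y164.702 F1597
G1 X72.036 Y68.560
G1 X59.324 Y68.560
G1 X59.324 Y164.702
M5
G00 X19.066 Y157.880
M4 S904
G1 X46.804 Y158.595 F1597
G1 X61.656 Y147.874
G1 X63.622 Y125.717
M5
G00 X0.000 Y0.000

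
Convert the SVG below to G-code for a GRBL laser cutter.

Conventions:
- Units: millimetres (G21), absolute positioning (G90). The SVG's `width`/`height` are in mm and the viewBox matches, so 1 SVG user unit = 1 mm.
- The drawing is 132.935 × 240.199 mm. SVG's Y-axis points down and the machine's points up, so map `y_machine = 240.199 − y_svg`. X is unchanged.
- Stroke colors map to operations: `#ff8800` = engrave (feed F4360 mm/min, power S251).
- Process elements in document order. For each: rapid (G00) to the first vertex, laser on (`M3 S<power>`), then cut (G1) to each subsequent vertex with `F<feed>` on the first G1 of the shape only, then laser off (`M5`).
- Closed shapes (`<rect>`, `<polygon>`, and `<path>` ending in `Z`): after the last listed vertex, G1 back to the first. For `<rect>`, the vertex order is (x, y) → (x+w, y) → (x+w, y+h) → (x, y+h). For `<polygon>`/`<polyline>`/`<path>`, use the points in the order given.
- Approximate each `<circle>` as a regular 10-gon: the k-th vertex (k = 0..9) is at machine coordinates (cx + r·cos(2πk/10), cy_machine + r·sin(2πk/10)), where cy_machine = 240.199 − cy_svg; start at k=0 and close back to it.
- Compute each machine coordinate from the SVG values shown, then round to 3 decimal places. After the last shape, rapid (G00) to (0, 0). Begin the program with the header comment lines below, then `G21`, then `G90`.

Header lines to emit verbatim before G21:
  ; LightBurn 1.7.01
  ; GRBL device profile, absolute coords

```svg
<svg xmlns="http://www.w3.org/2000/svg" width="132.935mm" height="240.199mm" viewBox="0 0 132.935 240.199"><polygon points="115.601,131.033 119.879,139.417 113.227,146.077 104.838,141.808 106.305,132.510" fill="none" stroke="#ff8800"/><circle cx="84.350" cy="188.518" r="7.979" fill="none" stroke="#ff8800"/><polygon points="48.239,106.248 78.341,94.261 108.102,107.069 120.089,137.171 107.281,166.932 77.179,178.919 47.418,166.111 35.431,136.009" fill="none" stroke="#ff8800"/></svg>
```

; LightBurn 1.7.01
; GRBL device profile, absolute coords
G21
G90
G00 X115.601 Y109.166
M3 S251
G1 X119.879 Y100.782 F4360
G1 X113.227 Y94.122
G1 X104.838 Y98.391
G1 X106.305 Y107.689
G1 X115.601 Y109.166
M5
G00 X92.329 Y51.681
M3 S251
G1 X90.805 Y56.371 F4360
G1 X86.816 Y59.269
G1 X81.884 Y59.269
G1 X77.895 Y56.371
G1 X76.371 Y51.681
G1 X77.895 Y46.991
G1 X81.884 Y44.093
G1 X86.816 Y44.093
G1 X90.805 Y46.991
G1 X92.329 Y51.681
M5
G00 X48.239 Y133.951
M3 S251
G1 X78.341 Y145.938 F4360
G1 X108.102 Y133.130
G1 X120.089 Y103.028
G1 X107.281 Y73.267
G1 X77.179 Y61.280
G1 X47.418 Y74.088
G1 X35.431 Y104.190
G1 X48.239 Y133.951
M5
G00 X0.000 Y0.000

viewBox `0 0 132.935 240.199` with mm width/height → 1 unit = 1 mm. Flip: y_m = 240.199 − y_svg.

**Shape 1** — `<polygon>` regular polygon, stroke `#ff8800` → engrave (S251, F4360). Machine vertices: (115.601,109.166) → (119.879,100.782) → (113.227,94.122) → (104.838,98.391) → (106.305,107.689) → (115.601,109.166). Closed: final G1 returns to the first vertex.

**Shape 2** — `<circle>` circle, stroke `#ff8800` → engrave (S251, F4360). Machine vertices: (92.329,51.681) → (90.805,56.371) → (86.816,59.269) → (81.884,59.269) → (77.895,56.371) → (76.371,51.681) → (77.895,46.991) → (81.884,44.093) → (86.816,44.093) → (90.805,46.991) → (92.329,51.681). Closed: final G1 returns to the first vertex.

**Shape 3** — `<polygon>` regular polygon, stroke `#ff8800` → engrave (S251, F4360). Machine vertices: (48.239,133.951) → (78.341,145.938) → (108.102,133.130) → (120.089,103.028) → (107.281,73.267) → (77.179,61.280) → (47.418,74.088) → (35.431,104.190) → (48.239,133.951). Closed: final G1 returns to the first vertex.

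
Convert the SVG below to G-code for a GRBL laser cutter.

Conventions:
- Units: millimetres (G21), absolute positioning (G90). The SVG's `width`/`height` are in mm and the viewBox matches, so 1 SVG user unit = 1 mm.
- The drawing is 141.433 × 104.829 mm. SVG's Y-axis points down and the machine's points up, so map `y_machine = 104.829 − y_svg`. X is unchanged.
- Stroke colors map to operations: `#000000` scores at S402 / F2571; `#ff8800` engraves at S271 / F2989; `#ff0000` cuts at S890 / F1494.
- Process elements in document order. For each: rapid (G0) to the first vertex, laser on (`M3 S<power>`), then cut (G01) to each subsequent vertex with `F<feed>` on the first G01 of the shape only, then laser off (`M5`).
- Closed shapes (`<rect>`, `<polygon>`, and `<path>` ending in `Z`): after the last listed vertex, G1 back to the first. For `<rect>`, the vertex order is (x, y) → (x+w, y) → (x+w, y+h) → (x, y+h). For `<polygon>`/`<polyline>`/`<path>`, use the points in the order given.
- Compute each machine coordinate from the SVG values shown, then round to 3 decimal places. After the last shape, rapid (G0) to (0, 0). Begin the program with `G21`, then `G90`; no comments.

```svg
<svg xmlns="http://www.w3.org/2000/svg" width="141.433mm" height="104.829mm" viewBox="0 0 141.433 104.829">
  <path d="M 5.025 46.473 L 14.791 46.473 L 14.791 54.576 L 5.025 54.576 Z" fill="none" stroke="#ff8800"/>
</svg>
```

Since the viewBox matches the mm dimensions, user units are millimetres directly. The only transform is the Y-flip y_m = 104.829 − y_svg.

Shape 1 is a rectangle drawn with `<path>`. Its stroke #ff8800 means engrave at S271, F2989. After flipping Y the toolpath is (5.025,58.356) → (14.791,58.356) → (14.791,50.253) → (5.025,50.253) → (5.025,58.356), returning to the start.

G21
G90
G0 X5.025 Y58.356
M3 S271
G01 X14.791 Y58.356 F2989
G01 X14.791 Y50.253
G01 X5.025 Y50.253
G01 X5.025 Y58.356
M5
G0 X0.000 Y0.000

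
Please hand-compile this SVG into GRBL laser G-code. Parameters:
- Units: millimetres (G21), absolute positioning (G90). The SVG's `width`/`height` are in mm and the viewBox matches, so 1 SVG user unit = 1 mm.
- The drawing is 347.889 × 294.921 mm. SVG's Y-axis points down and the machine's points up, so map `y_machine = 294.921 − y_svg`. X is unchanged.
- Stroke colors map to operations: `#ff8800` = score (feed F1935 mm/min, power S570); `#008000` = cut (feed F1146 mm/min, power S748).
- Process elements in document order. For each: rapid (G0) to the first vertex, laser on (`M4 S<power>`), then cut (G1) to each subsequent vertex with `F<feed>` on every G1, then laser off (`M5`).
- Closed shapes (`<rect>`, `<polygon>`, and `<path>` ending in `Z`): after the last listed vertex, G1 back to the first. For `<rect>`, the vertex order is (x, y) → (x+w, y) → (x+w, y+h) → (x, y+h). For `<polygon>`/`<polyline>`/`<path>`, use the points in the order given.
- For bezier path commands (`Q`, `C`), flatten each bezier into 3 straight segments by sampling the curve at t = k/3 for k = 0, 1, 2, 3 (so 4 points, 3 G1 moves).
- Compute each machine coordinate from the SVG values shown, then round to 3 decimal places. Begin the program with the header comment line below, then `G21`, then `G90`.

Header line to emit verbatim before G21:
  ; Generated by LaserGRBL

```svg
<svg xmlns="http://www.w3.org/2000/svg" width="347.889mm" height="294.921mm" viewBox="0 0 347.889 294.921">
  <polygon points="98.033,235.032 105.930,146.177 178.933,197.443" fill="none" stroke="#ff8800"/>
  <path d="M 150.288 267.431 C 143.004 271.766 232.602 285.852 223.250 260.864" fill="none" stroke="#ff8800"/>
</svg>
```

; Generated by LaserGRBL
G21
G90
G0 X98.033 Y59.889
M4 S570
G1 X105.930 Y148.744 F1935
G1 X178.933 Y97.478 F1935
G1 X98.033 Y59.889 F1935
M5
G0 X150.288 Y27.490
M4 S570
G1 X168.045 Y21.713 F1935
G1 X206.872 Y20.285 F1935
G1 X223.250 Y34.057 F1935
M5

viewBox `0 0 347.889 294.921` with mm width/height → 1 unit = 1 mm. Flip: y_m = 294.921 − y_svg.

**Shape 1** — `<polygon>` regular polygon, stroke `#ff8800` → score (S570, F1935). Machine vertices: (98.033,59.889) → (105.930,148.744) → (178.933,97.478) → (98.033,59.889). Closed: final G1 returns to the first vertex.

**Shape 2** — `<path>` cubic bezier, stroke `#ff8800` → score (S570, F1935). Control points (SVG): P0=(150.288,267.431), P1=(143.004,271.766), P2=(232.602,285.852), P3=(223.250,260.864); sampled at t=k/3. Machine vertices: (150.288,27.490) → (168.045,21.713) → (206.872,20.285) → (223.250,34.057). Open path.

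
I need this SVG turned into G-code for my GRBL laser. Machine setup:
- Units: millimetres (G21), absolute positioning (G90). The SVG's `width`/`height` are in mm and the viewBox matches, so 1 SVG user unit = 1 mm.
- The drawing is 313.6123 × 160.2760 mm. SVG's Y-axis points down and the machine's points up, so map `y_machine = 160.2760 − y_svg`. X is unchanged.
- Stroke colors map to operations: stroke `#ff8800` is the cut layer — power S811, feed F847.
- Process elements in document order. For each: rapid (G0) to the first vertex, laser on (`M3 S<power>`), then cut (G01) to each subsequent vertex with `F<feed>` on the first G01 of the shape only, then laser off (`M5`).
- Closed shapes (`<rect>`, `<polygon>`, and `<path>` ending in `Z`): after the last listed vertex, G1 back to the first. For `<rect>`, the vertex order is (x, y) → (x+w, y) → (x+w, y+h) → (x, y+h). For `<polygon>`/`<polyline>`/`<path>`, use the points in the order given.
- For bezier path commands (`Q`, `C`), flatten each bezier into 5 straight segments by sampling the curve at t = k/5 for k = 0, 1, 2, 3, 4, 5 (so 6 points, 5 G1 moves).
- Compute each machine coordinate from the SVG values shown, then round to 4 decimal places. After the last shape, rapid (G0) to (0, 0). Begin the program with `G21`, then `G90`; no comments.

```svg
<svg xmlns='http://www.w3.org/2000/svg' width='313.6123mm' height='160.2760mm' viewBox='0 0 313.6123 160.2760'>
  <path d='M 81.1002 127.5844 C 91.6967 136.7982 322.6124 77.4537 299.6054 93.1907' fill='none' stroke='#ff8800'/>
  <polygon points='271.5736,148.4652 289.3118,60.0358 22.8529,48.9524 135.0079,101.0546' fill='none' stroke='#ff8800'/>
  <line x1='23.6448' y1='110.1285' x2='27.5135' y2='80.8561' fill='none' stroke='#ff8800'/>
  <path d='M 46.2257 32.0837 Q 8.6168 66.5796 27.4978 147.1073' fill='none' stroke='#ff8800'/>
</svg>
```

Since the viewBox matches the mm dimensions, user units are millimetres directly. The only transform is the Y-flip y_m = 160.2760 − y_svg.

Shape 1 is a cubic bezier drawn with `<path>`. Its stroke #ff8800 means cut at S811, F847. After flipping Y the toolpath is (81.1002,32.6916) → (110.1025,34.2412) → (169.2177,45.3501) → (235.6824,59.1235) → (286.7328,68.6668) → (299.6054,67.0853).

Shape 2 is a closed polygon drawn with `<polygon>`. Its stroke #ff8800 means cut at S811, F847. After flipping Y the toolpath is (271.5736,11.8108) → (289.3118,100.2402) → (22.8529,111.3236) → (135.0079,59.2214) → (271.5736,11.8108), returning to the start.

Shape 3 is a line segment drawn with `<line>`. Its stroke #ff8800 means cut at S811, F847. After flipping Y the toolpath is (23.6448,50.1475) → (27.5135,79.4199).

Shape 4 is a quadratic bezier drawn with `<path>`. Its stroke #ff8800 means cut at S811, F847. After flipping Y the toolpath is (46.2257,128.1923) → (33.4417,112.5527) → (25.1770,93.2305) → (21.4314,70.2258) → (22.2050,43.5385) → (27.4978,13.1687).

G21
G90
G0 X81.1002 Y32.6916
M3 S811
G01 X110.1025 Y34.2412 F847
G01 X169.2177 Y45.3501
G01 X235.6824 Y59.1235
G01 X286.7328 Y68.6668
G01 X299.6054 Y67.0853
M5
G0 X271.5736 Y11.8108
M3 S811
G01 X289.3118 Y100.2402 F847
G01 X22.8529 Y111.3236
G01 X135.0079 Y59.2214
G01 X271.5736 Y11.8108
M5
G0 X23.6448 Y50.1475
M3 S811
G01 X27.5135 Y79.4199 F847
M5
G0 X46.2257 Y128.1923
M3 S811
G01 X33.4417 Y112.5527 F847
G01 X25.1770 Y93.2305
G01 X21.4314 Y70.2258
G01 X22.2050 Y43.5385
G01 X27.4978 Y13.1687
M5
G0 X0.0000 Y0.0000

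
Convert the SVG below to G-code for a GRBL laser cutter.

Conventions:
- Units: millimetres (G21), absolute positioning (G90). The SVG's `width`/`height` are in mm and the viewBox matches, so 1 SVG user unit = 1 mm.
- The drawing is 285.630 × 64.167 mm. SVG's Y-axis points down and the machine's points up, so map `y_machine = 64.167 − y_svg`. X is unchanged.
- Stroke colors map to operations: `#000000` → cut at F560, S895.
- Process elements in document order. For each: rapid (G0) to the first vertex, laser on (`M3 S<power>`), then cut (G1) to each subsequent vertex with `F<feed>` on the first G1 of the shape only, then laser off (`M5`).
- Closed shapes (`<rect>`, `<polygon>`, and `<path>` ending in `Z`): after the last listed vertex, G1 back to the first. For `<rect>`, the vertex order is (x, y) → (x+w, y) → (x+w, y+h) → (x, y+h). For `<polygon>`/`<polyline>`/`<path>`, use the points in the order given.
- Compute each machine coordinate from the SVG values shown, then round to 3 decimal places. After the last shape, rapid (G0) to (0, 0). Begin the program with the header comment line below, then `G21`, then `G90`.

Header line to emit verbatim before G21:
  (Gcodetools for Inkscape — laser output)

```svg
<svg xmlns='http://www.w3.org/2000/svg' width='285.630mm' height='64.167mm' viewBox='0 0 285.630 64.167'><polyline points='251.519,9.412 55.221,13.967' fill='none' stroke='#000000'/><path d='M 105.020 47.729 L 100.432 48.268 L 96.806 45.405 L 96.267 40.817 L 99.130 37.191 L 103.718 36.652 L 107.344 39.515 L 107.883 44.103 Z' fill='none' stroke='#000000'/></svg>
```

Since the viewBox matches the mm dimensions, user units are millimetres directly. The only transform is the Y-flip y_m = 64.167 − y_svg.

Shape 1 is a line segment drawn with `<polyline>`. Its stroke #000000 means cut at S895, F560. After flipping Y the toolpath is (251.519,54.755) → (55.221,50.200).

Shape 2 is a regular polygon drawn with `<path>`. Its stroke #000000 means cut at S895, F560. After flipping Y the toolpath is (105.020,16.438) → (100.432,15.899) → (96.806,18.762) → (96.267,23.350) → (99.130,26.976) → (103.718,27.515) → (107.344,24.652) → (107.883,20.064) → (105.020,16.438), returning to the start.

(Gcodetools for Inkscape — laser output)
G21
G90
G0 X251.519 Y54.755
M3 S895
G1 X55.221 Y50.200 F560
M5
G0 X105.020 Y16.438
M3 S895
G1 X100.432 Y15.899 F560
G1 X96.806 Y18.762
G1 X96.267 Y23.350
G1 X99.130 Y26.976
G1 X103.718 Y27.515
G1 X107.344 Y24.652
G1 X107.883 Y20.064
G1 X105.020 Y16.438
M5
G0 X0.000 Y0.000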